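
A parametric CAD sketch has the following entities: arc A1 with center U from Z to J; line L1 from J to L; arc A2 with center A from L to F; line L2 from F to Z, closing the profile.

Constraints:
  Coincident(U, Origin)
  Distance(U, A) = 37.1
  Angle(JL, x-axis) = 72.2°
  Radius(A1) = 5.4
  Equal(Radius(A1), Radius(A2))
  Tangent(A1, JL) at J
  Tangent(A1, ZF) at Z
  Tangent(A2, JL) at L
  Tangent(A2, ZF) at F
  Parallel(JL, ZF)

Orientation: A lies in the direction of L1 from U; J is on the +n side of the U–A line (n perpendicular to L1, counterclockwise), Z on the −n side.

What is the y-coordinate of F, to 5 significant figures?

33.673

The slot axis is L1's direction at 72.2°, so u = (cos 72.2°, sin 72.2°) = (0.30570, 0.95213) and n = (−sin 72.2°, cos 72.2°) = (-0.95213, 0.30570). U is at the origin and A lies 37.1 along u from U, so A = 37.1·u = (11.341, 35.324). Tangency of A1 to both parallel lines with radius 5.4 puts J and Z at U ± 5.4·n: J = (-5.1415, 1.6508), Z = (5.1415, -1.6508). Equal radii place L and F the same way about A: L = A + 5.4·n = (6.1998, 36.975), F = A − 5.4·n = (16.483, 33.673). So F.y = 33.673.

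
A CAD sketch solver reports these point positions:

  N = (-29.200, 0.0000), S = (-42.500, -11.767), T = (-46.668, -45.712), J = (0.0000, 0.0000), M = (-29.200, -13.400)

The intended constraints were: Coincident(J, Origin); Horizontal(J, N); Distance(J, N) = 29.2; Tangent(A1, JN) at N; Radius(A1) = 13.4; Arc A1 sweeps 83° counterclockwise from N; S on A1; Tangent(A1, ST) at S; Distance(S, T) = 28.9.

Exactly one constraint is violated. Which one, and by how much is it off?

Distance(S, T) = 28.9 — off by 5.30.

J = (0.00, 0.00) ✓; J.y = 0.00, N.y = 0.00 ✓; |JN| = 29.20 ✓; ∠(MN, NJ) = 90.00° ✓; |MN| = 13.40 ✓; bearing(M→S) − bearing(M→N) = 83.00° ✓; |MS| = 13.40 ✓; ∠(MS, ST) = 90.00° ✓; |ST| = 34.20 ✗.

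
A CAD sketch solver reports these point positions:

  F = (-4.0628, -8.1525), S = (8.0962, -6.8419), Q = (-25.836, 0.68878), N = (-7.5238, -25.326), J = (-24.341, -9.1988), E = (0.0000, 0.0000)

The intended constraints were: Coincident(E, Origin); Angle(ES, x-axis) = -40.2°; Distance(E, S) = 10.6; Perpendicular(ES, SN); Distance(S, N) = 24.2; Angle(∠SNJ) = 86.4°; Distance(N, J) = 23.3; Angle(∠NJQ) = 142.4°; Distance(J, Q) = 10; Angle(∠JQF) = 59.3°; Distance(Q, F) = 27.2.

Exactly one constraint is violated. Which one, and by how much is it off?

Distance(Q, F) = 27.2 — off by 3.70.

E = (0.00, 0.00) ✓; ES at -40.20° ✓; |ES| = 10.60 ✓; ∠(ES, SN) = 90.00° ✓; |SN| = 24.20 ✓; ∠SNJ = 86.40° ✓; |NJ| = 23.30 ✓; ∠NJQ = 142.4° ✓; |JQ| = 10.00 ✓; ∠JQF = 59.30° ✓; |QF| = 23.50 ✗.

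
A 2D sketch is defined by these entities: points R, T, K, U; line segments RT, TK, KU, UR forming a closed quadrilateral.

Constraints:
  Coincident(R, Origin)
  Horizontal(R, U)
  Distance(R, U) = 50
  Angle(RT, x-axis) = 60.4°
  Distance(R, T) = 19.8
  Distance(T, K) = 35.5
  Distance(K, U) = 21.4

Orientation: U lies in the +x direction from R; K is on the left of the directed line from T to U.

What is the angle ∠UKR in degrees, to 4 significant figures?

78.46°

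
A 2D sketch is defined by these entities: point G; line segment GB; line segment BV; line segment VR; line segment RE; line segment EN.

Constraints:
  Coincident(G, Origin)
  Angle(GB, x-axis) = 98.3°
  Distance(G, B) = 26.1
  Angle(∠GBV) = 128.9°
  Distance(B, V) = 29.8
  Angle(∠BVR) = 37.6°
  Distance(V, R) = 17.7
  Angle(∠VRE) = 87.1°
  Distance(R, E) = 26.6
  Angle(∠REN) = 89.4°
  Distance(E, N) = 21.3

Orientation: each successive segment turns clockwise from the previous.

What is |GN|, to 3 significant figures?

55.5

∠VRE = 87.1° gives RE at 172° from the x-axis; with |RE| = 26.6, E = (-11.5, 33.8). ∠REN = 89.4° gives EN at 81.3° from the x-axis; with |EN| = 21.3, N = (-8.24, 54.9). Then |GN| = |N − G| = 55.5.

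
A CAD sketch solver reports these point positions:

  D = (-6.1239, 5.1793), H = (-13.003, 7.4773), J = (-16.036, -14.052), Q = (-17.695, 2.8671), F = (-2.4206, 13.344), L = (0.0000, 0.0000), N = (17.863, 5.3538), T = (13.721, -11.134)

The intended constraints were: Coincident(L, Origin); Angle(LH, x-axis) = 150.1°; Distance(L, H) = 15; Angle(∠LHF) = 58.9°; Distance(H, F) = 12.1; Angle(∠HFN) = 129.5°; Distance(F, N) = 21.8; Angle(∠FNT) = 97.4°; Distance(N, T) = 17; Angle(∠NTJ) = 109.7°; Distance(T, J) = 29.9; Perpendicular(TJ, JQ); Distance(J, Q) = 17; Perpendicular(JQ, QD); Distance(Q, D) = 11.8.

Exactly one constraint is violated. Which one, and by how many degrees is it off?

Perpendicular(JQ, QD) — off by 5.70°.

L = (0.00, 0.00) ✓; LH at 150.1° ✓; |LH| = 15.00 ✓; ∠LHF = 58.90° ✓; |HF| = 12.10 ✓; ∠HFN = 129.5° ✓; |FN| = 21.80 ✓; ∠FNT = 97.40° ✓; |NT| = 17.00 ✓; ∠NTJ = 109.7° ✓; |TJ| = 29.90 ✓; ∠(TJ, JQ) = 90.00° ✓; |JQ| = 17.00 ✓; ∠(JQ, QD) = 84.30° ✗; |QD| = 11.80 ✓.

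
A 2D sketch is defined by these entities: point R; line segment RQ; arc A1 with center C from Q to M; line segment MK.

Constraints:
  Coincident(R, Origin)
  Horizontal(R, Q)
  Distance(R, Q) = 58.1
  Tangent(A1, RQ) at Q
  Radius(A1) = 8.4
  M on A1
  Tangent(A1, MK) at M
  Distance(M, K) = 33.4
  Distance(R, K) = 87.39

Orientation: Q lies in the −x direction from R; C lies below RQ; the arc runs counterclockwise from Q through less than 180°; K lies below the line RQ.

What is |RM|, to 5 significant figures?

65.845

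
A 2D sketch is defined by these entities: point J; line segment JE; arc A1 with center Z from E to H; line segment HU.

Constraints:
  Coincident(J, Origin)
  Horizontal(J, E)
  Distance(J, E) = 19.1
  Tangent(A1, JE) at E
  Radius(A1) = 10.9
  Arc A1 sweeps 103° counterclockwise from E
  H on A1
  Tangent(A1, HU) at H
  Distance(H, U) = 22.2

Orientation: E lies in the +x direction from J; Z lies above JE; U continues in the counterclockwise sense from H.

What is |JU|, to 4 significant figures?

42.84

J is at the origin; JE is horizontal with |JE| = 19.1 and E on the +x side, so E = (19.10, 0.000). A1 meets JE tangentially, so ZE is at right angles to JE, so Z = E + (0, 10.9) = (19.10, 10.90). On A1, E sits at bearing -90° from Z; a 103° counterclockwise sweep puts H at bearing 13°, so H = Z + 10.9·(cos 13°, sin 13°) = (29.72, 13.35). A1 meets HU tangentially, so ZH is at right angles to HU, so HU runs along (−sin 13°, cos 13°); with |HU| = 22.2, U = (24.73, 34.98). Then |JU| = |U − J| = 42.84.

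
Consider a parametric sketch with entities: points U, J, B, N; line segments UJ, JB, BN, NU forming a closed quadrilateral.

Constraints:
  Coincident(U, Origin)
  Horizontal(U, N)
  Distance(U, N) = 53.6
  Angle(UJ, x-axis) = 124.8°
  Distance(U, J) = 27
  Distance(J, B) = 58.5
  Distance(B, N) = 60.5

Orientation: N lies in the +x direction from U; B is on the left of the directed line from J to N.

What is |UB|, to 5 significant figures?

64.911

U is at the origin; U and N share the same y with |UN| = 53.6 and N in +x, so N = (53.6, 0). UJ runs at 124.8° with |UJ| = 27.0, so J = (-15.409, 22.171). B is determined by |JB| = 58.5 and |BN| = 60.5 together: it lies at the intersection of circle(J, 58.5) and circle(N, 60.5). With |JN| = 72.483, the foot of the radical line on JN is 34.600 from J and the perpendicular offset is √(58.5² − 34.600²) = 47.171. Taking the left-of-JN solution: B = (31.961, 56.498).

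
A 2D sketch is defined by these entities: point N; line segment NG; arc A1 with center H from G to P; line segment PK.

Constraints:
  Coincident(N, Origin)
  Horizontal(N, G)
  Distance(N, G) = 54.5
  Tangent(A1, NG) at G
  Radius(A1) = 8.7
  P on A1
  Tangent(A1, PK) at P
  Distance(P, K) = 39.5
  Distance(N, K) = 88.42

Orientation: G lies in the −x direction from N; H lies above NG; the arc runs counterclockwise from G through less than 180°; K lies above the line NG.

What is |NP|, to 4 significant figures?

50.98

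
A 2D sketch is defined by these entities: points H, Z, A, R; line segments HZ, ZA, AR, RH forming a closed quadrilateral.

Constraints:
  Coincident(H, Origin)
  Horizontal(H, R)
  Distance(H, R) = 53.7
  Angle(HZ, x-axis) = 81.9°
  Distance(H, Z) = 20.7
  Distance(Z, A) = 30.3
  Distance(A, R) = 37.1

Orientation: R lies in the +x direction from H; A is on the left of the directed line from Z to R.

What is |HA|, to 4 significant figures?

43.59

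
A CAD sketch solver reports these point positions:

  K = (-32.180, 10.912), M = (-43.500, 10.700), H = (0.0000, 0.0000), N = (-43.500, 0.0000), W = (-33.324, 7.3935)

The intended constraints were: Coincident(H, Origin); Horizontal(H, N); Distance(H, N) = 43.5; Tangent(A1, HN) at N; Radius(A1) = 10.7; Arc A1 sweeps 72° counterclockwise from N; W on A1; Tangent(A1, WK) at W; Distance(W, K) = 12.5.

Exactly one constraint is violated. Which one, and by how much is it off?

Distance(W, K) = 12.5 — off by 8.80.

H = (0.00, 0.00) ✓; H.y = 0.00, N.y = 0.00 ✓; |HN| = 43.50 ✓; ∠(MN, NH) = 90.00° ✓; |MN| = 10.70 ✓; bearing(M→W) − bearing(M→N) = 72.00° ✓; |MW| = 10.70 ✓; ∠(MW, WK) = 90.01° ✓; |WK| = 3.700 ✗.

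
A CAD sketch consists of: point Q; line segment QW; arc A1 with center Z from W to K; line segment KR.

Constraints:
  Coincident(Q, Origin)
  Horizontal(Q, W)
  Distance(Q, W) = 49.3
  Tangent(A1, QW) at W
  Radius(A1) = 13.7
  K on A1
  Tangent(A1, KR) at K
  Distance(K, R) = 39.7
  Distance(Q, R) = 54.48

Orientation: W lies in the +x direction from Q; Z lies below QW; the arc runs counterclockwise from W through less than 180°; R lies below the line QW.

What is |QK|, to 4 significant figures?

37.47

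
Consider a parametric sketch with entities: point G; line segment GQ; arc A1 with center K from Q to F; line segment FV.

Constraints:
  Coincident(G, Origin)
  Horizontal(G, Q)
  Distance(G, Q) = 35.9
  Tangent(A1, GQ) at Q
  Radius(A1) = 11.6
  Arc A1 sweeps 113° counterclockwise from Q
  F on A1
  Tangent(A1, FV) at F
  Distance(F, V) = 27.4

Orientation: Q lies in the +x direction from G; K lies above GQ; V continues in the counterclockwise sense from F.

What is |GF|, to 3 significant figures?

49.3

G is at the origin; GQ is horizontal with |GQ| = 35.9 and Q on the +x side, so Q = (35.9, 0.00). The tangent condition forces KQ to be normal to GQ, so K = Q + (0, 11.6) = (35.9, 11.6). On A1, Q sits at bearing -90° from K; a 113° counterclockwise sweep puts F at bearing 23°, so F = K + 11.6·(cos 23°, sin 23°) = (46.6, 16.1). Then |GF| = |F − G| = 49.3.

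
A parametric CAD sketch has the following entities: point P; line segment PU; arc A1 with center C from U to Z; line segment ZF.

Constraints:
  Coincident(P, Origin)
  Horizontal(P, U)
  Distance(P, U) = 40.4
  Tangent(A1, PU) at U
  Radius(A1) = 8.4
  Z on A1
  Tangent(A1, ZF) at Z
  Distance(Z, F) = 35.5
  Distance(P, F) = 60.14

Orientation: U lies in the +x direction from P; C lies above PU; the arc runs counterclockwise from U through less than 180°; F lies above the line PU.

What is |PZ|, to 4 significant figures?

49.66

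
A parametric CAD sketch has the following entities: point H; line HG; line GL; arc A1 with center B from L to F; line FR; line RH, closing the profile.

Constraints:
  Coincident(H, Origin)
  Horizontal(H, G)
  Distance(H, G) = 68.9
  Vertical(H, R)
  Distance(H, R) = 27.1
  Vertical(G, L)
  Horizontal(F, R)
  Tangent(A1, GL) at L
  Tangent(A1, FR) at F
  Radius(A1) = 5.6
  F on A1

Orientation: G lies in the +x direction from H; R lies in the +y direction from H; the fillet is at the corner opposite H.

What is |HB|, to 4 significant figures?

66.85

H and R share the same x with |HR| = 27.1 and R on the +y side, so R = (0.000, 27.10). The virtual corner opposite H is at (68.90, 27.10). Since A1 is tangent to GL there, BL ⟂ GL and tangency of A1 to FR means the radius BF is perpendicular to FR, with radius 5.6, so the center B sits 5.6 in from both sides at B = (63.30, 21.50). Then |HB| = |B − H| = 66.85.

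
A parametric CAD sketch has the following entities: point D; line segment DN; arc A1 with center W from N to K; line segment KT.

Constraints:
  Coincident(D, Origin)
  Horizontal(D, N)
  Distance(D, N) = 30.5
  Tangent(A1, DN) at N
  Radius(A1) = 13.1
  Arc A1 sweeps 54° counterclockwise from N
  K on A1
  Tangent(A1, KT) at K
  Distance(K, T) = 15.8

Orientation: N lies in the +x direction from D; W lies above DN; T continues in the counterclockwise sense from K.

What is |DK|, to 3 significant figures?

41.5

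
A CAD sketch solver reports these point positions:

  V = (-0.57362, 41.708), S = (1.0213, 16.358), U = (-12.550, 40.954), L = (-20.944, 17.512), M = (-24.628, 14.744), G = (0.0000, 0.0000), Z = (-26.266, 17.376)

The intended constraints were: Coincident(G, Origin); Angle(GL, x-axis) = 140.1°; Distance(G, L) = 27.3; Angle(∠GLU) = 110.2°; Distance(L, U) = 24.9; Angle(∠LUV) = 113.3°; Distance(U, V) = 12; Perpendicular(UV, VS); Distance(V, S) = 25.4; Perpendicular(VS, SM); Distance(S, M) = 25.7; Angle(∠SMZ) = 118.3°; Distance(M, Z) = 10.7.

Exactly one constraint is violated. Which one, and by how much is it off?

Distance(M, Z) = 10.7 — off by 7.60.

G = (0.00, 0.00) ✓; GL at 140.1° ✓; |GL| = 27.30 ✓; ∠GLU = 110.2° ✓; |LU| = 24.90 ✓; ∠LUV = 113.3° ✓; |UV| = 12.00 ✓; ∠(UV, VS) = 90.00° ✓; |VS| = 25.40 ✓; ∠(VS, SM) = 90.00° ✓; |SM| = 25.70 ✓; ∠SMZ = 118.3° ✓; |MZ| = 3.100 ✗.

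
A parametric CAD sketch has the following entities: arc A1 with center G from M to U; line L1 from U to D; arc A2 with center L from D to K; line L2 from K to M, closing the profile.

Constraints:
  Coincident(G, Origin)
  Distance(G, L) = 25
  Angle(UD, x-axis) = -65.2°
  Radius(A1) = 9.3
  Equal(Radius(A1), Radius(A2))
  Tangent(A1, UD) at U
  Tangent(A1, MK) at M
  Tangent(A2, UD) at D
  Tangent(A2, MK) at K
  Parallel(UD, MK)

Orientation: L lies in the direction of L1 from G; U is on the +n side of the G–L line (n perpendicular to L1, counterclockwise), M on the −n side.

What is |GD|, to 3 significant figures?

26.7

The slot axis is L1's direction at -65.2°, so u = (cos -65.2°, sin -65.2°) = (0.419, -0.908) and n = (−sin -65.2°, cos -65.2°) = (0.908, 0.419). G is at the origin and L lies 25.0 along u from G, so L = 25.0·u = (10.5, -22.7). Tangency of A1 to both parallel lines with radius 9.3 puts U and M at G ± 9.3·n: U = (8.44, 3.90), M = (-8.44, -3.90). Equal radii place D and K the same way about L: D = L + 9.3·n = (18.9, -18.8), K = L − 9.3·n = (2.04, -26.6). Then |GD| = |D − G| = 26.7.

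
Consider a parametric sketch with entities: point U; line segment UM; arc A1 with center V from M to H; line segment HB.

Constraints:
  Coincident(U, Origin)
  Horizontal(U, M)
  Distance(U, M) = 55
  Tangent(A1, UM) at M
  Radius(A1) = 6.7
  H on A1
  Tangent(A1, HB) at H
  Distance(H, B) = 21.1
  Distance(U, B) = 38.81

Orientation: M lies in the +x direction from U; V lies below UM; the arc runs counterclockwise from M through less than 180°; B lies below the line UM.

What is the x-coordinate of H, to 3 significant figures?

50.4

Checks: U.y = 0.00, M.y = 0.00 ✓; |VH| = 6.700 ✓; ∠(VH, HB) = 90.00° ✓; |HB| = 21.10 ✓; |UB| = 38.81 ✓.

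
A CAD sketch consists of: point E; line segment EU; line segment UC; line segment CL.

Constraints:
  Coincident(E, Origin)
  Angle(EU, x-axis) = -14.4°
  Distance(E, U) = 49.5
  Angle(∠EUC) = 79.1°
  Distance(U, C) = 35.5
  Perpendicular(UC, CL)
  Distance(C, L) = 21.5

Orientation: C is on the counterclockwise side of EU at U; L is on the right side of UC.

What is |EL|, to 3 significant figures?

74.8

E is at the origin; EU runs at -14.4° with length 49.5, so U = 49.5·(cos -14.4°, sin -14.4°) = (47.9, -12.3). ∠EUC = 79.1°, so UC runs at -14.4° + (180° − 79.1°) = 86.5° from the x-axis; with |UC| = 35.5, C = U + 35.5·(cos 86.5°, sin 86.5°) = (50.1, 23.1). UC is perpendicular to CL; with |CL| = 21.5 on the right of UC, L = C + 21.5·(0.998, -0.0610) = (71.6, 21.8). Then |EL| = |L − E| = 74.8.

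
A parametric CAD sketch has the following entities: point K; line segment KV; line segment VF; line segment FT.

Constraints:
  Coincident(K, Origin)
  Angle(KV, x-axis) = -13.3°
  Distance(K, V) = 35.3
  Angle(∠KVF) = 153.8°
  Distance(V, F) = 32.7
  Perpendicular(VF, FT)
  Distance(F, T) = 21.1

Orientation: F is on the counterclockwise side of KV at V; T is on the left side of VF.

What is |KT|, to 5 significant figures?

64.609

K is at the origin; KV runs at -13.3° with length 35.3, so V = 35.3·(cos -13.3°, sin -13.3°) = (34.353, -8.1208). ∠KVF = 153.8°, so VF runs at -13.3° + (180° − 153.8°) = 12.900° from the x-axis; with |VF| = 32.7, F = V + 32.7·(cos 12.900°, sin 12.900°) = (66.228, -0.82048). The perpendicularity gives FT at right angles to VF; with |FT| = 21.1 on the left of VF, T = F + 21.1·(-0.22325, 0.97476) = (61.517, 19.747). Then |KT| = |T − K| = 64.609.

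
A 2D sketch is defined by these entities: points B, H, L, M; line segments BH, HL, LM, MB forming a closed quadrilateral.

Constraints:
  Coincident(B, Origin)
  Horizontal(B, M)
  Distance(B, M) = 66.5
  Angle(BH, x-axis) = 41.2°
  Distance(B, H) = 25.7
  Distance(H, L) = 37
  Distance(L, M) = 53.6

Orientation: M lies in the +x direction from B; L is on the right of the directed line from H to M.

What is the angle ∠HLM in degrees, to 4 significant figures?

64.12°

Checks: |HL| = 37.00 ✓; |LM| = 53.60 ✓.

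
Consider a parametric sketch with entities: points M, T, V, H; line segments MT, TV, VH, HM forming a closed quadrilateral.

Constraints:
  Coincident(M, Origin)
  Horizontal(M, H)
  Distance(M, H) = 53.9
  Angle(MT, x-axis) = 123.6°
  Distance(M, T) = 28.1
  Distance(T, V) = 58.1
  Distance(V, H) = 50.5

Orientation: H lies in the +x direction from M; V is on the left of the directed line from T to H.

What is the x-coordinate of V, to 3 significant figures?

37.2

M is at the origin; MH is horizontal with |MH| = 53.9 and H in +x, so H = (53.9, 0). MT runs at 123.6° with |MT| = 28.1, so T = (-15.6, 23.4). V is determined by |TV| = 58.1 and |VH| = 50.5 together: it lies at the intersection of circle(T, 58.1) and circle(H, 50.5). With |TH| = 73.3, the foot of the radical line on TH is 42.3 from T and the perpendicular offset is √(58.1² − 42.3²) = 39.9. Taking the left-of-TH solution: V = (37.2, 47.7).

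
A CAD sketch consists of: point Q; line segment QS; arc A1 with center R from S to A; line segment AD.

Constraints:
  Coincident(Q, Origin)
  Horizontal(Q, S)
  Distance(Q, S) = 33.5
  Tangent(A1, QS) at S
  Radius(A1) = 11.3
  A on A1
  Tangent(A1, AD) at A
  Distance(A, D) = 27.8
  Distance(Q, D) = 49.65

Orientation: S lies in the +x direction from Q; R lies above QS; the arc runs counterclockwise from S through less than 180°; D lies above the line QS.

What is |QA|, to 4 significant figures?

46.41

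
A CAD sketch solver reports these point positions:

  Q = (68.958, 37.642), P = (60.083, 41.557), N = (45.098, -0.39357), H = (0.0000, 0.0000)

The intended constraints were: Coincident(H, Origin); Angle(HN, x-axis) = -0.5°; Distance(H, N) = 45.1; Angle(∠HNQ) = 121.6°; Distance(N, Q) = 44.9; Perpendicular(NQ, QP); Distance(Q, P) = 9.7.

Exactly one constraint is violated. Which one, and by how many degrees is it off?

Perpendicular(NQ, QP) — off by 8.30°.

H = (0.00, 0.00) ✓; HN at -0.5000° ✓; |HN| = 45.10 ✓; ∠HNQ = 121.6° ✓; |NQ| = 44.90 ✓; ∠(NQ, QP) = 98.30° ✗; |QP| = 9.700 ✓.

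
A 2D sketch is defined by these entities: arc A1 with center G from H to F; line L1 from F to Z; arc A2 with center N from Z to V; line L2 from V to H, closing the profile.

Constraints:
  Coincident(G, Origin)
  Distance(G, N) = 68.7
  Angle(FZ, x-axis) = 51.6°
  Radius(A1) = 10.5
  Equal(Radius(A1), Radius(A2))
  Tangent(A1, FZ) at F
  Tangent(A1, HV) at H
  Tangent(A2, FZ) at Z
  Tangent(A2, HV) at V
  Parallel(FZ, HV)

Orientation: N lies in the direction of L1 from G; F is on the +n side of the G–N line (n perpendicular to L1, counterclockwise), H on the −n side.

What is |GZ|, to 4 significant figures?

69.50

The slot axis is L1's direction at 51.6°, so u = (cos 51.6°, sin 51.6°) = (0.6211, 0.7837) and n = (−sin 51.6°, cos 51.6°) = (-0.7837, 0.6211). G is at the origin and N lies 68.7 along u from G, so N = 68.7·u = (42.67, 53.84). Tangency of A1 to both parallel lines with radius 10.5 puts F and H at G ± 10.5·n: F = (-8.229, 6.522), H = (8.229, -6.522). Equal radii place Z and V the same way about N: Z = N + 10.5·n = (34.44, 60.36), V = N − 10.5·n = (50.90, 47.32). Then |GZ| = |Z − G| = 69.50.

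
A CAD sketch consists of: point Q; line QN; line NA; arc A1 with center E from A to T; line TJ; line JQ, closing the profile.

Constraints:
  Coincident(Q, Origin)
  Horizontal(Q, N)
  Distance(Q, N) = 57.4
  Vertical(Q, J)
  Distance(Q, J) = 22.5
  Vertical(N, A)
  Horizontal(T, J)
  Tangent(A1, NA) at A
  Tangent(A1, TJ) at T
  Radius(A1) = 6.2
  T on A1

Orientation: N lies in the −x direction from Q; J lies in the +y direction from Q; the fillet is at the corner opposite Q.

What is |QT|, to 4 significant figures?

55.93

Q is at the origin; Q and N share the same y with |QN| = 57.4 and N on the −x side, so N = (-57.40, 0.000). QJ is vertical with |QJ| = 22.5 and J on the +y side, so J = (0.000, 22.50). The virtual corner opposite Q is at (-57.40, 22.50). A1 meets NA tangentially, so EA is at right angles to NA and tangency of A1 to TJ means the radius ET is perpendicular to TJ, with radius 6.2, so the center E sits 6.2 in from both sides at E = (-51.20, 16.30). That places the tangent points at A = (-57.40, 16.30) on NA and T = (-51.20, 22.50) on TJ. Then |QT| = |T − Q| = 55.93.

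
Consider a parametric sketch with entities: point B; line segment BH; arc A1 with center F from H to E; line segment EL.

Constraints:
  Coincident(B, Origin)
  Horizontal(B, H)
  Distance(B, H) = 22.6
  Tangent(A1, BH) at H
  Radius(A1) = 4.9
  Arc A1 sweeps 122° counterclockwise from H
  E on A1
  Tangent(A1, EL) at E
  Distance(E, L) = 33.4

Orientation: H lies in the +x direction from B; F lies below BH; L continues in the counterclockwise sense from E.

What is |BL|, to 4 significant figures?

50.89

B is at the origin; BH is horizontal with |BH| = 22.6 and H on the +x side, so H = (22.60, 0.000). The tangent condition forces FH to be normal to BH, so F = H + (0, -4.9) = (22.60, -4.900). On A1, H sits at bearing 90° from F; a 122° counterclockwise sweep puts E at bearing 212°, so E = F + 4.9·(cos 212°, sin 212°) = (18.44, -7.497). A1 meets EL tangentially, so FE is at right angles to EL, so EL runs along (−sin 212°, cos 212°); with |EL| = 33.4, L = (36.14, -35.82). Then |BL| = |L − B| = 50.89.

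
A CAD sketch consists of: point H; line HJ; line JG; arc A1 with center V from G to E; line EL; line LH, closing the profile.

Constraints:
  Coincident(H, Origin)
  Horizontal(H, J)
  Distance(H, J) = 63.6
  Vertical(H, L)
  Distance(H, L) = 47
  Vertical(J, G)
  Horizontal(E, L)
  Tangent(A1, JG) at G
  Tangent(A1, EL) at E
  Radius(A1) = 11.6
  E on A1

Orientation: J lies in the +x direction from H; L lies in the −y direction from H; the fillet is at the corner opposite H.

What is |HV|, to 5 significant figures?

62.906

H is at the origin; H and J share the same y with |HJ| = 63.6 and J on the +x side, so J = (63.600, 0.0000). H and L share the same x with |HL| = 47.0 and L on the −y side, so L = (0.0000, -47.000). The virtual corner opposite H is at (63.600, -47.000). Since A1 is tangent to JG there, VG ⟂ JG and tangency of A1 to EL means the radius VE is perpendicular to EL, with radius 11.6, so the center V sits 11.6 in from both sides at V = (52.000, -35.400). Then |HV| = |V − H| = 62.906.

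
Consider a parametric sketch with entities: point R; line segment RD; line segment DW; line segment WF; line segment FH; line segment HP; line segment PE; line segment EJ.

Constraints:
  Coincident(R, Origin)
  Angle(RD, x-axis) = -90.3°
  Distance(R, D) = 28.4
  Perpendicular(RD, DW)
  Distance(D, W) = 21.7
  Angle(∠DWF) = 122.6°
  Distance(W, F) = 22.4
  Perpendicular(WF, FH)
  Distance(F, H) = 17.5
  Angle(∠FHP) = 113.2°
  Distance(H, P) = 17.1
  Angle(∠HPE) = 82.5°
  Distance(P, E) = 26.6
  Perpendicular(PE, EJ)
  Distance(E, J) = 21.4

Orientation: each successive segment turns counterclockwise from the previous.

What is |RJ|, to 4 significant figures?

41.49

∠HPE = 82.5° gives PE at -48.60° from the x-axis; with |PE| = 26.6, E = (22.42, -29.69). The perpendicularity gives EJ at right angles to PE, so EJ runs at 41.40°; with |EJ| = 21.4, J = (38.47, -15.54). Then |RJ| = |J − R| = 41.49.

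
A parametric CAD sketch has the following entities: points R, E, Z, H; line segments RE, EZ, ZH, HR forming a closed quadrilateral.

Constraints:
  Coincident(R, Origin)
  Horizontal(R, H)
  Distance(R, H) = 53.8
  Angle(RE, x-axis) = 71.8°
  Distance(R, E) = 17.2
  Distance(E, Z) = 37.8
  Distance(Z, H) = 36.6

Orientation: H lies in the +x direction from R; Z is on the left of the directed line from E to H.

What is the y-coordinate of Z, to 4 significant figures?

33.50

Checks: |EZ| = 37.80 ✓; |ZH| = 36.60 ✓.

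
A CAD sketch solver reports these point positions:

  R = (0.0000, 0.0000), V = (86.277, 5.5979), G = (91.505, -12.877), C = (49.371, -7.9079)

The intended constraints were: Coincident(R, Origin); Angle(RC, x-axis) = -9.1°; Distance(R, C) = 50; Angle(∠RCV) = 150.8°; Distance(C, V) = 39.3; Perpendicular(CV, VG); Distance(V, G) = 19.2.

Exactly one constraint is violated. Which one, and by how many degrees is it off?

Perpendicular(CV, VG) — off by 4.30°.

R = (0.00, 0.00) ✓; RC at -9.100° ✓; |RC| = 50.00 ✓; ∠RCV = 150.8° ✓; |CV| = 39.30 ✓; ∠(CV, VG) = 94.30° ✗; |VG| = 19.20 ✓.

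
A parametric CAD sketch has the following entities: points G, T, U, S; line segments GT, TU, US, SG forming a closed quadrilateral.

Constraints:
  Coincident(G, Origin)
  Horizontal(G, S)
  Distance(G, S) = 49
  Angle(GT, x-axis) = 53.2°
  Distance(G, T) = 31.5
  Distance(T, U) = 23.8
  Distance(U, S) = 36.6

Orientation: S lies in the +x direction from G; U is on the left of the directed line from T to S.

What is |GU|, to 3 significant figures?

53.7

Checks: |TU| = 23.80 ✓; |US| = 36.60 ✓.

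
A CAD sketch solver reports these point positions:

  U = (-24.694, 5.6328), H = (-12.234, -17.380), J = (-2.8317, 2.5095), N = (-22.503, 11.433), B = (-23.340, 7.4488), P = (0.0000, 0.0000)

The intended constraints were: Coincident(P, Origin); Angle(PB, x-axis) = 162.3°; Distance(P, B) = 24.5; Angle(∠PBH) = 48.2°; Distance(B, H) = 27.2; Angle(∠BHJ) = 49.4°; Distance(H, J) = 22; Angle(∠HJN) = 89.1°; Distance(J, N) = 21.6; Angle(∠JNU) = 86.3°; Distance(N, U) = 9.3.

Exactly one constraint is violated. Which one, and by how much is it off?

Distance(N, U) = 9.3 — off by 3.10.

P = (0.00, 0.00) ✓; PB at 162.3° ✓; |PB| = 24.50 ✓; ∠PBH = 48.20° ✓; |BH| = 27.20 ✓; ∠BHJ = 49.40° ✓; |HJ| = 22.00 ✓; ∠HJN = 89.10° ✓; |JN| = 21.60 ✓; ∠JNU = 86.29° ✓; |NU| = 6.200 ✗.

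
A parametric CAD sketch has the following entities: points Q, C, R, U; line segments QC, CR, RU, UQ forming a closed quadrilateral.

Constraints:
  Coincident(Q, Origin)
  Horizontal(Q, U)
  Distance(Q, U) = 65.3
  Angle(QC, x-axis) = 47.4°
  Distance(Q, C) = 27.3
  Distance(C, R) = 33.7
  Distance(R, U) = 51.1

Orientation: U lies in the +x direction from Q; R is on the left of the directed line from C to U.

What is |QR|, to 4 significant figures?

61.00

Checks: |CR| = 33.70 ✓; |RU| = 51.10 ✓.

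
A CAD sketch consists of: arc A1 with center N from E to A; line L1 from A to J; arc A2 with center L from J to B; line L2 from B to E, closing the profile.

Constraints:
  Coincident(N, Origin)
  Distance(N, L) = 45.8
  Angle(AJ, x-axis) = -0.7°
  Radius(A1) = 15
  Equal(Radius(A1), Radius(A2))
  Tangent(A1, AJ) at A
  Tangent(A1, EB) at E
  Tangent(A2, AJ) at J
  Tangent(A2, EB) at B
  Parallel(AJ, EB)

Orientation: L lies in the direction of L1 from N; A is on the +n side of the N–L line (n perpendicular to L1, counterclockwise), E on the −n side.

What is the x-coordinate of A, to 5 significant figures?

0.18326

The slot axis is L1's direction at -0.7°, so u = (cos -0.7°, sin -0.7°) = (0.99993, -0.012217) and n = (−sin -0.7°, cos -0.7°) = (0.012217, 0.99993). N is at the origin and L lies 45.8 along u from N, so L = 45.8·u = (45.797, -0.55954). Tangency of A1 to both parallel lines with radius 15.0 puts A and E at N ± 15.0·n: A = (0.18326, 14.999), E = (-0.18326, -14.999). So A.x = 0.18326.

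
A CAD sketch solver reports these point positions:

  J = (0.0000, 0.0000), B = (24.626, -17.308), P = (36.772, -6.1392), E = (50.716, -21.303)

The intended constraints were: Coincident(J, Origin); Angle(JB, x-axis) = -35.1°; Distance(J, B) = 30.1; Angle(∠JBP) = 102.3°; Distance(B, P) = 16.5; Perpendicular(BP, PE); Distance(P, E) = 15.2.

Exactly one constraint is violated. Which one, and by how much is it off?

Distance(P, E) = 15.2 — off by 5.40.

J = (0.00, 0.00) ✓; JB at -35.10° ✓; |JB| = 30.10 ✓; ∠JBP = 102.3° ✓; |BP| = 16.50 ✓; ∠(BP, PE) = 90.00° ✓; |PE| = 20.60 ✗.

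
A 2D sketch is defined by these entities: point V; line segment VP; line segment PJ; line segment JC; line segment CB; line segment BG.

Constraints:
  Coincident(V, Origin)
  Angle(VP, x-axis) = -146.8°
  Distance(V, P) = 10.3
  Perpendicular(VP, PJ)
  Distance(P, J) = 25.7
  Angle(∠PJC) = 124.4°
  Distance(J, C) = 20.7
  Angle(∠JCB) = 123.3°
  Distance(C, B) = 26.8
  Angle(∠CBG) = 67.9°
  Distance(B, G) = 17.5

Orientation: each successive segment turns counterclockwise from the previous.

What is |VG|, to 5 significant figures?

24.299

V is at the origin; VP runs at -146.8° with length 10.3, so P = (-8.6187, -5.6399). The perpendicularity gives PJ at right angles to VP, so PJ runs at -56.800°; with |PJ| = 25.7, J = (5.4537, -27.145). ∠PJC = 124.4° gives JC at -1.2000° from the x-axis; with |JC| = 20.7, C = (26.149, -27.578). ∠JCB = 123.3° gives CB at 55.500° from the x-axis; with |CB| = 26.8, B = (41.329, -5.4917). ∠CBG = 67.9° gives BG at 167.60° from the x-axis; with |BG| = 17.5, G = (24.237, -1.7338). Then |VG| = |G − V| = 24.299.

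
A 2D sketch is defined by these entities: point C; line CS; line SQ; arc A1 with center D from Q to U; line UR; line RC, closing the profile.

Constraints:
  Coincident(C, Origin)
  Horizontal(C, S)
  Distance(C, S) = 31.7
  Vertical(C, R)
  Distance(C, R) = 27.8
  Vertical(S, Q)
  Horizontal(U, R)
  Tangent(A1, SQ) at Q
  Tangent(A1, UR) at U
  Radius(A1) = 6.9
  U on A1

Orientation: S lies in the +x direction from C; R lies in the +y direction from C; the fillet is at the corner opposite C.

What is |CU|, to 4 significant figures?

37.25

C is at the origin; CS is horizontal with |CS| = 31.7 and S on the +x side, so S = (31.70, 0.000). C and R share the same x with |CR| = 27.8 and R on the +y side, so R = (0.000, 27.80). The virtual corner opposite C is at (31.70, 27.80). Since A1 is tangent to SQ there, DQ ⟂ SQ and the tangent condition forces DU to be normal to UR, with radius 6.9, so the center D sits 6.9 in from both sides at D = (24.80, 20.90). That places the tangent points at Q = (31.70, 20.90) on SQ and U = (24.80, 27.80) on UR. Then |CU| = |U − C| = 37.25.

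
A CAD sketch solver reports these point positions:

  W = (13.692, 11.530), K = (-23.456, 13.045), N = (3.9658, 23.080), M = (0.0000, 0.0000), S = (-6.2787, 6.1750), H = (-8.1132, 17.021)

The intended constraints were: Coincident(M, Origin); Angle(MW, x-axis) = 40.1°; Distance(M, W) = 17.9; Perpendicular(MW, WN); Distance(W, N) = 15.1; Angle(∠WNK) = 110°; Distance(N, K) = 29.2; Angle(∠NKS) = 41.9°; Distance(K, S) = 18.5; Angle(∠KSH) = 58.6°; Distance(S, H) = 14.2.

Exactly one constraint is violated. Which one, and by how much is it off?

Distance(S, H) = 14.2 — off by 3.20.

M = (0.00, 0.00) ✓; MW at 40.10° ✓; |MW| = 17.90 ✓; ∠(MW, WN) = 90.00° ✓; |WN| = 15.10 ✓; ∠WNK = 110.0° ✓; |NK| = 29.20 ✓; ∠NKS = 41.90° ✓; |KS| = 18.50 ✓; ∠KSH = 58.60° ✓; |SH| = 11.00 ✗.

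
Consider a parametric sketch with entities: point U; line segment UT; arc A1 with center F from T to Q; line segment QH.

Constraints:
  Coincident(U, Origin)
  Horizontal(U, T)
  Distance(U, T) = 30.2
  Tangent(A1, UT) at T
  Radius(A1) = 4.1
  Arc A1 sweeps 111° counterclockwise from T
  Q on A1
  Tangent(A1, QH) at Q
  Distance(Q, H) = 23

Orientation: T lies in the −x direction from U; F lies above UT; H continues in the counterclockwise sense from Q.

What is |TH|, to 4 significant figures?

27.40

U is at the origin; U and T share the same y with |UT| = 30.2 and T on the −x side, so T = (-30.20, 0.000). Tangency of A1 to UT means the radius FT is perpendicular to UT, so F = T + (0, 4.1) = (-30.20, 4.100). On A1, T sits at bearing -90° from F; a 111° counterclockwise sweep puts Q at bearing 21°, so Q = F + 4.1·(cos 21°, sin 21°) = (-26.37, 5.569). Since A1 is tangent to QH there, FQ ⟂ QH, so QH runs along (−sin 21°, cos 21°); with |QH| = 23.0, H = (-34.61, 27.04). Then |TH| = |H − T| = 27.40.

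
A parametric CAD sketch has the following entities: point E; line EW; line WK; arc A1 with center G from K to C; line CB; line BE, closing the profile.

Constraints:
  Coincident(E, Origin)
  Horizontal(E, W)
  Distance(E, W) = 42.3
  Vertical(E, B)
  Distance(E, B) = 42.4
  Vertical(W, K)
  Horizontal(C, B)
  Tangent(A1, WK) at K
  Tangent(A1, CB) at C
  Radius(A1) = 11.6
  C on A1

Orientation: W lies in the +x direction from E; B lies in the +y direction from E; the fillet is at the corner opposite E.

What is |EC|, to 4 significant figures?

52.35

E is at the origin; EW is horizontal with |EW| = 42.3 and W on the +x side, so W = (42.30, 0.000). EB is vertical with |EB| = 42.4 and B on the +y side, so B = (0.000, 42.40). The virtual corner opposite E is at (42.30, 42.40). Tangency of A1 to WK means the radius GK is perpendicular to WK and the tangent condition forces GC to be normal to CB, with radius 11.6, so the center G sits 11.6 in from both sides at G = (30.70, 30.80). That places the tangent points at K = (42.30, 30.80) on WK and C = (30.70, 42.40) on CB. Then |EC| = |C − E| = 52.35.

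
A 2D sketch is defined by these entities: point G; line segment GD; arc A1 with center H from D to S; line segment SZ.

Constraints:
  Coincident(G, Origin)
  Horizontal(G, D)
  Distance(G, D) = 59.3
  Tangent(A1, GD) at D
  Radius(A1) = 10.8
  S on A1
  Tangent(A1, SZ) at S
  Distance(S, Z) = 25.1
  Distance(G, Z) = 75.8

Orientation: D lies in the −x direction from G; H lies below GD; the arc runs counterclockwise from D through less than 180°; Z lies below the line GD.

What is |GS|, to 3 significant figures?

71.1

G is at the origin; GD is horizontal with |GD| = 59.3 and D on the −x side, so D = (-59.3, 0.00). The tangent condition forces HD to be normal to GD, so H = D + (0, -10.8) = (-59.3, -10.8). Since HS ⟂ SZ (tangency), |HZ| = √(10.8² + 25.1²) = 27.3 regardless of where S sits on A1. So Z lies on both circle(G, 75.8) and circle(H, 27.3); the below-GD intersection is Z = (-66.0, -37.3). S is the foot of the tangent from Z: S = (-70.0, -12.5).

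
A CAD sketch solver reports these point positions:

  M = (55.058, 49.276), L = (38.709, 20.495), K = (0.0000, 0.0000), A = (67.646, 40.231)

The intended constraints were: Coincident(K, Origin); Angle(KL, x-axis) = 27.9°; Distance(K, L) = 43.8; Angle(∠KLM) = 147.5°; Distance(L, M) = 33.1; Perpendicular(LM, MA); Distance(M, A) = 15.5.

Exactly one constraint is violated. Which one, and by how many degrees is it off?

Perpendicular(LM, MA) — off by 6.10°.

K = (0.00, 0.00) ✓; KL at 27.90° ✓; |KL| = 43.80 ✓; ∠KLM = 147.5° ✓; |LM| = 33.10 ✓; ∠(LM, MA) = 96.10° ✗; |MA| = 15.50 ✓.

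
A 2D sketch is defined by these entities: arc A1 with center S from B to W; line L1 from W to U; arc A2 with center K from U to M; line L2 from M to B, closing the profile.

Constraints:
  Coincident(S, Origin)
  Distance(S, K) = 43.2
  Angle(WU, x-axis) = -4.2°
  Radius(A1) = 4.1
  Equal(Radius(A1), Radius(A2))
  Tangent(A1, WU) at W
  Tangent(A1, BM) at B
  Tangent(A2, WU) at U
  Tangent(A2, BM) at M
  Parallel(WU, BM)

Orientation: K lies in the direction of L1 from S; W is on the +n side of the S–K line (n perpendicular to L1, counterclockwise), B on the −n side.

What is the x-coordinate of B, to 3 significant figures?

-0.300

S is at the origin and K lies 43.2 along u from S, so K = 43.2·u = (43.1, -3.16). Tangency of A1 to both parallel lines with radius 4.1 puts W and B at S ± 4.1·n: W = (0.300, 4.09), B = (-0.300, -4.09). So B.x = -0.300.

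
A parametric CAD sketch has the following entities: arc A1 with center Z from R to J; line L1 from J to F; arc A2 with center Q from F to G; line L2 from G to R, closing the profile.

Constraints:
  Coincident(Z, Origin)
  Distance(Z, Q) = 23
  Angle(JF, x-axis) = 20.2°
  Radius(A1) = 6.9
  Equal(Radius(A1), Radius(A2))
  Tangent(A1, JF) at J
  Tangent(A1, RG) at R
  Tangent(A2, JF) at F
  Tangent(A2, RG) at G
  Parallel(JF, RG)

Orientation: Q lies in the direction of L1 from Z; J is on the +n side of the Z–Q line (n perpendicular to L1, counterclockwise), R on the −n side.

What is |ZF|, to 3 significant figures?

24.0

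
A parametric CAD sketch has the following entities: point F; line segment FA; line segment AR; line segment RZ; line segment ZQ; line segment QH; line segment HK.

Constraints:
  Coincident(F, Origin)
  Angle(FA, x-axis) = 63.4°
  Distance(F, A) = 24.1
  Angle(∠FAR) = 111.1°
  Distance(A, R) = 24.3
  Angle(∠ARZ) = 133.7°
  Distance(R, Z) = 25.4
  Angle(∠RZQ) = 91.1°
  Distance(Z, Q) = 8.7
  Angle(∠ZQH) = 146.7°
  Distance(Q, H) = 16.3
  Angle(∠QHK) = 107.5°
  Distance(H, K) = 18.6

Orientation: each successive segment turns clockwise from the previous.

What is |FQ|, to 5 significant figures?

44.397

F is at the origin; FA runs at 63.4° with length 24.1, so A = (10.791, 21.549). ∠FAR = 111.1° gives AR at -5.5000° from the x-axis; with |AR| = 24.3, R = (34.979, 19.220). ∠ARZ = 133.7° gives RZ at -51.800° from the x-axis; with |RZ| = 25.4, Z = (50.687, -0.74070). ∠RZQ = 91.1° gives ZQ at -140.70° from the x-axis; with |ZQ| = 8.7, Q = (43.954, -6.2511). Then |FQ| = |Q − F| = 44.397.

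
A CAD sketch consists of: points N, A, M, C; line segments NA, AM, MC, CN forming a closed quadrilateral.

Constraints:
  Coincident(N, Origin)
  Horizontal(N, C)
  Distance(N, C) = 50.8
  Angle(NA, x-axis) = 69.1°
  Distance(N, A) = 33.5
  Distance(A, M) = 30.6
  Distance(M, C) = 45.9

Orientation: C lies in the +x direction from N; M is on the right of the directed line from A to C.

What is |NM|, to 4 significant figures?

5.152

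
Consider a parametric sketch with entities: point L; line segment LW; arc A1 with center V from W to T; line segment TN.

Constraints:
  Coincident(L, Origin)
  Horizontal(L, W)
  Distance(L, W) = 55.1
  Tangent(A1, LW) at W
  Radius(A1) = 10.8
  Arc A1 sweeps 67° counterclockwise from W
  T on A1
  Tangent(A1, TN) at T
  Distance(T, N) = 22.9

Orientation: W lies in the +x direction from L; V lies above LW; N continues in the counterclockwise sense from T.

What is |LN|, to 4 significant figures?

78.99

L is at the origin; L and W share the same y with |LW| = 55.1 and W on the +x side, so W = (55.10, 0.000). A1 meets LW tangentially, so VW is at right angles to LW, so V = W + (0, 10.8) = (55.10, 10.80). On A1, W sits at bearing -90° from V; a 67° counterclockwise sweep puts T at bearing -23°, so T = V + 10.8·(cos -23°, sin -23°) = (65.04, 6.580). Tangency of A1 to TN means the radius VT is perpendicular to TN, so TN runs along (−sin -23°, cos -23°); with |TN| = 22.9, N = (73.99, 27.66). Then |LN| = |N − L| = 78.99.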